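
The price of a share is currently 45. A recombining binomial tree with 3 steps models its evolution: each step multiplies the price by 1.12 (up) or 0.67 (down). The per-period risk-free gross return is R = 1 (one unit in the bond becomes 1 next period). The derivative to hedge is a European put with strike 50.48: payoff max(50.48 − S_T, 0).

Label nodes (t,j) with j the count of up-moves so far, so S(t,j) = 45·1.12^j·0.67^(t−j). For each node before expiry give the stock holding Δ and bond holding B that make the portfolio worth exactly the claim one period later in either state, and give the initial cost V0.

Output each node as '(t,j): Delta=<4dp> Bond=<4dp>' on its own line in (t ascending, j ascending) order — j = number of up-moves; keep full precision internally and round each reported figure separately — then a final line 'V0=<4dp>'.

(0,0): Delta=-0.6616 Bond=40.2778
(1,0): Delta=-1.0000 Bond=50.4800
(1,1): Delta=-0.5880 Bond=36.5679
(2,0): Delta=-1.0000 Bond=50.4800
(2,1): Delta=-1.0000 Bond=50.4800
(2,2): Delta=-0.4984 Bond=31.5089
V0=10.5050

Under the risk-neutral measure, an up-move has probability p* = (R−d)/(u−d) = 0.7333 and values discount at R = 1.
Terminal payoffs: V(3,0)=36.9457, V(3,1)=27.8554, V(3,2)=12.6598, V(3,3)=0.0000
(2,0): S=20.2005. Δ = (V_up−V_dn)/(S_up−S_dn) = (27.8554−36.9457)/(22.6246−13.5343) = -1.0000. V = [p*·27.8554 + (1−p*)·36.9457]/1 = 30.2795. B = V − Δ·S = 50.4800.
(2,1): S=33.7680. Δ = (V_up−V_dn)/(S_up−S_dn) = (12.6598−27.8554)/(37.8202−22.6246) = -1.0000. V = [p*·12.6598 + (1−p*)·27.8554]/1 = 16.7120. B = V − Δ·S = 50.4800.
(2,2): S=56.4480. Δ = (V_up−V_dn)/(S_up−S_dn) = (0.0000−12.6598)/(63.2218−37.8202) = -0.4984. V = [p*·0.0000 + (1−p*)·12.6598]/1 = 3.3760. B = V − Δ·S = 31.5089.
(1,0): S=30.1500. Δ = (V_up−V_dn)/(S_up−S_dn) = (16.7120−30.2795)/(33.7680−20.2005) = -1.0000. V = [p*·16.7120 + (1−p*)·30.2795]/1 = 20.3300. B = V − Δ·S = 50.4800.
(1,1): S=50.4000. Δ = (V_up−V_dn)/(S_up−S_dn) = (3.3760−16.7120)/(56.4480−33.7680) = -0.5880. V = [p*·3.3760 + (1−p*)·16.7120]/1 = 6.9322. B = V − Δ·S = 36.5679.
(0,0): S=45.0000. Δ = (V_up−V_dn)/(S_up−S_dn) = (6.9322−20.3300)/(50.4000−30.1500) = -0.6616. V = [p*·6.9322 + (1−p*)·20.3300]/1 = 10.5050. B = V − Δ·S = 40.2778.
The time-0 hedge costs 10.5050, which is the no-arbitrage price.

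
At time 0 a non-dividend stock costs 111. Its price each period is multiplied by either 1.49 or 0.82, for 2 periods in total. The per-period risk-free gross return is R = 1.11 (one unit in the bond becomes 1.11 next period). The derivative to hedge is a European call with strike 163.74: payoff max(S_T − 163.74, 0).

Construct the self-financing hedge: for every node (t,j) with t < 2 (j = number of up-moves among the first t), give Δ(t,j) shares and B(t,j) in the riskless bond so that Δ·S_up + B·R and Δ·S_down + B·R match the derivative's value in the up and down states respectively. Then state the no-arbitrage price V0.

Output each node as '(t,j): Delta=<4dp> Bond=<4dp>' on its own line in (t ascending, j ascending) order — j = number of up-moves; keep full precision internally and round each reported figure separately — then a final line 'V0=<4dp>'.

Since d<R<u, set p* = (R−d)/(u−d) = 0.4328; price each node as the discounted p*-expectation of its children.
Terminal values V(2,·): V(2,0)=0.0000, V(2,1)=0.0000, V(2,2)=82.6911
  t=1,j=0: stock 91.0200 → up 135.6198 (V=0.0000), down 74.6364 (V=0.0000). Price 0.0000; hedge Δ=0.0000, bond B=0.0000.
  t=1,j=1: stock 165.3900 → up 246.4311 (V=82.6911), down 135.6198 (V=0.0000). Price 32.2447; hedge Δ=0.7462, bond B=-91.1748.
  t=0,j=0: stock 111.0000 → up 165.3900 (V=32.2447), down 91.0200 (V=0.0000). Price 12.5736; hedge Δ=0.4336, bond B=-35.5529.
Each (Δ,B) replicates both successor values, so the strategy is self-financing and V0 is arbitrage-free.

(0,0): Delta=0.4336 Bond=-35.5529
(1,0): Delta=0.0000 Bond=0.0000
(1,1): Delta=0.7462 Bond=-91.1748
V0=12.5736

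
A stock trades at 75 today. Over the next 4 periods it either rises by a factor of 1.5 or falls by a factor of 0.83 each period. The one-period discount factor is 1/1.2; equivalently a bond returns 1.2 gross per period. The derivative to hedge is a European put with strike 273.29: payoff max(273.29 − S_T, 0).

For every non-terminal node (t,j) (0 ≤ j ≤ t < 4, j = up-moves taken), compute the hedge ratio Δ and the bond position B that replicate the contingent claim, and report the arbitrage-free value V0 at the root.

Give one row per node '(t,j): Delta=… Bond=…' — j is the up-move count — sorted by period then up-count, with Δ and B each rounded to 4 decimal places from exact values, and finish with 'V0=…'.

(0,0): Delta=-0.7936 Bond=121.0899
(1,0): Delta=-1.0000 Bond=158.1539
(1,1): Delta=-0.7011 Bond=134.8921
(2,0): Delta=-1.0000 Bond=189.7847
(2,1): Delta=-1.0000 Bond=189.7847
(2,2): Delta=-0.5669 Bond=139.2373
(3,0): Delta=-1.0000 Bond=227.7417
(3,1): Delta=-1.0000 Bond=227.7417
(3,2): Delta=-1.0000 Bond=227.7417
(3,3): Delta=-0.3726 Bond=117.9035
V0=61.5671

No-arbitrage ⇒ martingale measure with p* = (R−d)/(u−d) = 0.5522.
Payoff layer (t=4): V(4,0)=237.6963, V(4,1)=208.9640, V(4,2)=157.0381, V(4,3)=63.1963, V(4,4)=0.0000
  t=3,j=0: stock 42.8840 → up 64.3260 (V=208.9640), down 35.5937 (V=237.6963). Price 184.8576; hedge Δ=-1.0000, bond B=227.7417.
  t=3,j=1: stock 77.5012 → up 116.2519 (V=157.0381), down 64.3260 (V=208.9640). Price 150.2404; hedge Δ=-1.0000, bond B=227.7417.
  t=3,j=2: stock 140.0625 → up 210.0938 (V=63.1963), down 116.2519 (V=157.0381). Price 87.6792; hedge Δ=-1.0000, bond B=227.7417.
  t=3,j=3: stock 253.1250 → up 379.6875 (V=0.0000), down 210.0938 (V=63.1963). Price 23.5807; hedge Δ=-0.3726, bond B=117.9035.
  t=2,j=0: stock 51.6675 → up 77.5012 (V=150.2404), down 42.8840 (V=184.8576). Price 138.1172; hedge Δ=-1.0000, bond B=189.7847.
  t=2,j=1: stock 93.3750 → up 140.0625 (V=87.6792), down 77.5012 (V=150.2404). Price 96.4097; hedge Δ=-1.0000, bond B=189.7847.
  t=2,j=2: stock 168.7500 → up 253.1250 (V=23.5807), down 140.0625 (V=87.6792). Price 43.5679; hedge Δ=-0.5669, bond B=139.2373.
  t=1,j=0: stock 62.2500 → up 93.3750 (V=96.4097), down 51.6675 (V=138.1172). Price 95.9039; hedge Δ=-1.0000, bond B=158.1539.
  t=1,j=1: stock 112.5000 → up 168.7500 (V=43.5679), down 93.3750 (V=96.4097). Price 56.0237; hedge Δ=-0.7011, bond B=134.8921.
  t=0,j=0: stock 75.0000 → up 112.5000 (V=56.0237), down 62.2500 (V=95.9039). Price 61.5671; hedge Δ=-0.7936, bond B=121.0899.
Each (Δ,B) replicates both successor values, so the strategy is self-financing and V0 is arbitrage-free.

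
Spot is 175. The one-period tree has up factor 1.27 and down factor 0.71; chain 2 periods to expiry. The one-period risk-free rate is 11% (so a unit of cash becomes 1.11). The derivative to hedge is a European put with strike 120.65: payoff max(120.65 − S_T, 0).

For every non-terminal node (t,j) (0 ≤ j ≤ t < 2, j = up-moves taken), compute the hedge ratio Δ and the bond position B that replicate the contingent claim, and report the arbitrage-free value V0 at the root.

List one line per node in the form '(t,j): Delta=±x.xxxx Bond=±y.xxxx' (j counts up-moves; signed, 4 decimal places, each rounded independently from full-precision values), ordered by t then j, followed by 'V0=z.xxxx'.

(0,0): Delta=-0.0852 Bond=17.0562
(1,0): Delta=-0.4661 Bond=66.2633
(1,1): Delta=0.0000 Bond=0.0000
V0=2.1488

Since d<R<u, set p* = (R−d)/(u−d) = 0.7143; price each node as the discounted p*-expectation of its children.
Terminal values V(2,·): V(2,0)=32.4325, V(2,1)=0.0000, V(2,2)=0.0000
  t=1,j=0: stock 124.2500 → up 157.7975 (V=0.0000), down 88.2175 (V=32.4325). Price 8.3481; hedge Δ=-0.4661, bond B=66.2633.
  t=1,j=1: stock 222.2500 → up 282.2575 (V=0.0000), down 157.7975 (V=0.0000). Price 0.0000; hedge Δ=0.0000, bond B=0.0000.
  t=0,j=0: stock 175.0000 → up 222.2500 (V=0.0000), down 124.2500 (V=8.3481). Price 2.1488; hedge Δ=-0.0852, bond B=17.0562.
Self-financing check: at every node Δ·S+B equals the discounted successor values.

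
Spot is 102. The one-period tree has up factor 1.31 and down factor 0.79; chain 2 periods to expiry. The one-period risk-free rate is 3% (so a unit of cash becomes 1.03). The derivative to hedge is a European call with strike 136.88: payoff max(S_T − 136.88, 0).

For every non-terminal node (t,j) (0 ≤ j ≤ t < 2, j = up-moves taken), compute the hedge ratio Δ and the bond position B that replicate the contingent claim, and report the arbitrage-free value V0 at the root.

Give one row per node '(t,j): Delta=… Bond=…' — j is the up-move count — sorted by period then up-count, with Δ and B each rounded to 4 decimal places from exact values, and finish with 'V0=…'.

(0,0): Delta=0.3224 Bond=-25.2226
(1,0): Delta=0.0000 Bond=0.0000
(1,1): Delta=0.5492 Bond=-56.2885
V0=7.6626

Risk-neutral probability p* = (R−d)/(u−d) = (1.03−0.79)/(1.31−0.79) = 0.4615.
Terminal values V(2,·): V(2,0)=0.0000, V(2,1)=0.0000, V(2,2)=38.1622
Node (1,0) S=80.5800: V=(p*·0.0000+(1−p*)·0.0000)/1.03=0.0000; Δ=(0.0000−0.0000)/(105.5598−63.6582)=0.0000; B=V−Δ·S=0.0000
Node (1,1) S=133.6200: V=(p*·38.1622+(1−p*)·0.0000)/1.03=17.1003; Δ=(38.1622−0.0000)/(175.0422−105.5598)=0.5492; B=V−Δ·S=-56.2885
Node (0,0) S=102.0000: V=(p*·17.1003+(1−p*)·0.0000)/1.03=7.6626; Δ=(17.1003−0.0000)/(133.6200−80.5800)=0.3224; B=V−Δ·S=-25.2226
The time-0 hedge costs 7.6626, which is the no-arbitrage price.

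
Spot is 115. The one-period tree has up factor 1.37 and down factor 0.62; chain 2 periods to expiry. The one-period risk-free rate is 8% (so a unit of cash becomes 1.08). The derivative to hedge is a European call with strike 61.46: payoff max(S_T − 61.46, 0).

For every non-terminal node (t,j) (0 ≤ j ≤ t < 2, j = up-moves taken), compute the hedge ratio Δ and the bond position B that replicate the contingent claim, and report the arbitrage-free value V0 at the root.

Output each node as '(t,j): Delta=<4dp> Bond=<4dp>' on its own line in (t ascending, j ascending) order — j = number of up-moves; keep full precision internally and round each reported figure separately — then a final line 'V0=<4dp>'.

(0,0): Delta=0.9284 Bond=-42.2439
(1,0): Delta=0.6773 Bond=-27.7247
(1,1): Delta=1.0000 Bond=-56.9074
V0=64.5196

The replicating-portfolio and risk-neutral prices coincide; use p* = (1.08−0.62)/(1.37−0.62) = 0.6133 for the latter.
Terminal values V(2,·): V(2,0)=0.0000, V(2,1)=36.2210, V(2,2)=154.3835
  t=1,j=0: stock 71.3000 → up 97.6810 (V=36.2210), down 44.2060 (V=0.0000). Price 20.5700; hedge Δ=0.6773, bond B=-27.7247.
  t=1,j=1: stock 157.5500 → up 215.8435 (V=154.3835), down 97.6810 (V=36.2210). Price 100.6426; hedge Δ=1.0000, bond B=-56.9074.
  t=0,j=0: stock 115.0000 → up 157.5500 (V=100.6426), down 71.3000 (V=20.5700). Price 64.5196; hedge Δ=0.9284, bond B=-42.2439.
Root portfolio cost Δ·115+B reproduces V0=64.5196.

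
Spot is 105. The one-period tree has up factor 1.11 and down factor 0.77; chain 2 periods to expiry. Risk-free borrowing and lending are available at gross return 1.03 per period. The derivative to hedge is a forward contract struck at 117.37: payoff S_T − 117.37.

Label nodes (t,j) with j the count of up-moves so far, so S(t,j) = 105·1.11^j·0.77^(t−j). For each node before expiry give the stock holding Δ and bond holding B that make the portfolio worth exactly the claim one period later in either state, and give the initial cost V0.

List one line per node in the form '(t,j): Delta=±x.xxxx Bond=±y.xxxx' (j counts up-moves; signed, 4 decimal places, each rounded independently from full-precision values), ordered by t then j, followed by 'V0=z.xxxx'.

No-arbitrage ⇒ martingale measure with p* = (R−d)/(u−d) = 0.7647.
Terminal values V(2,·): V(2,0)=-55.1155, V(2,1)=-27.6265, V(2,2)=12.0005
Node (1,0) S=80.8500: V=(p*·-27.6265+(1−p*)·-55.1155)/1.03=-33.1015; Δ=(-27.6265−-55.1155)/(89.7435−62.2545)=1.0000; B=V−Δ·S=-113.9515
Node (1,1) S=116.5500: V=(p*·12.0005+(1−p*)·-27.6265)/1.03=2.5985; Δ=(12.0005−-27.6265)/(129.3705−89.7435)=1.0000; B=V−Δ·S=-113.9515
Node (0,0) S=105.0000: V=(p*·2.5985+(1−p*)·-33.1015)/1.03=-5.6325; Δ=(2.5985−-33.1015)/(116.5500−80.8500)=1.0000; B=V−Δ·S=-110.6325
Check: Δ(0,0)·S0 + B(0,0) = -5.6325 = V0.

(0,0): Delta=1.0000 Bond=-110.6325
(1,0): Delta=1.0000 Bond=-113.9515
(1,1): Delta=1.0000 Bond=-113.9515
V0=-5.6325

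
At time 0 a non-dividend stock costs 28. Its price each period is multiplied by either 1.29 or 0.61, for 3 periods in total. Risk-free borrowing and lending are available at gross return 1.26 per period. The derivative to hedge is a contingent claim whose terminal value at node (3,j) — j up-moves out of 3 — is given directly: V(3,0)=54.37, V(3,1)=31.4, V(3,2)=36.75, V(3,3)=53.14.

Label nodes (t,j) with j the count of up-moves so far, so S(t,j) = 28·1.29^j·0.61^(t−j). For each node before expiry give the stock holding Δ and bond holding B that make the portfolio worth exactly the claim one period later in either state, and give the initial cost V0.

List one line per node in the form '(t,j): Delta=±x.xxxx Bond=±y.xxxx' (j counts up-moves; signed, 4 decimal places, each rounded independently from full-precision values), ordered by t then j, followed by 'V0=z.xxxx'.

Since d<R<u, set p* = (R−d)/(u−d) = 0.9559; price each node as the discounted p*-expectation of its children.
Payoff layer (t=3): V(3,0)=54.3700, V(3,1)=31.4000, V(3,2)=36.7500, V(3,3)=53.1400
  t=2,j=0: stock 10.4188 → up 13.4403 (V=31.4000), down 6.3555 (V=54.3700). Price 25.7249; hedge Δ=-3.2422, bond B=59.5043.
  t=2,j=1: stock 22.0332 → up 28.4228 (V=36.7500), down 13.4403 (V=31.4000). Price 28.9793; hedge Δ=0.3571, bond B=21.1117.
  t=2,j=2: stock 46.5948 → up 60.1073 (V=53.1400), down 28.4228 (V=36.7500). Price 41.6007; hedge Δ=0.5173, bond B=17.4978.
  t=1,j=0: stock 17.0800 → up 22.0332 (V=28.9793), down 10.4188 (V=25.7249). Price 22.8855; hedge Δ=0.2802, bond B=18.0996.
  t=1,j=1: stock 36.1200 → up 46.5948 (V=41.6007), down 22.0332 (V=28.9793). Price 32.5745; hedge Δ=0.5139, bond B=14.0137.
  t=0,j=0: stock 28.0000 → up 36.1200 (V=32.5745), down 17.0800 (V=22.8855). Price 25.5135; hedge Δ=0.5089, bond B=11.2650.
Root portfolio cost Δ·28+B reproduces V0=25.5135.

(0,0): Delta=0.5089 Bond=11.2650
(1,0): Delta=0.2802 Bond=18.0996
(1,1): Delta=0.5139 Bond=14.0137
(2,0): Delta=-3.2422 Bond=59.5043
(2,1): Delta=0.3571 Bond=21.1117
(2,2): Delta=0.5173 Bond=17.4978
V0=25.5135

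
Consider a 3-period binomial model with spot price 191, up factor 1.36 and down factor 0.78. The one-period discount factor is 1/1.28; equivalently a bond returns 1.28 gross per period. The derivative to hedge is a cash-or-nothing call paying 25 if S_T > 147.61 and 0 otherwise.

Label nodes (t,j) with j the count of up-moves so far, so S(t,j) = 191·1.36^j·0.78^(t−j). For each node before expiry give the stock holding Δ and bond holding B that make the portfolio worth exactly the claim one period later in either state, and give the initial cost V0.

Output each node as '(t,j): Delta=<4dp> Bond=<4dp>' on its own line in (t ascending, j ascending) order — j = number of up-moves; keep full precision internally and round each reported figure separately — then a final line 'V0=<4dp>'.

(0,0): Delta=0.0026 Bond=11.3891
(1,0): Delta=0.0312 Bond=10.3237
(1,1): Delta=0.0000 Bond=15.2588
(2,0): Delta=0.3709 Bond=-26.2662
(2,1): Delta=0.0000 Bond=19.5312
(2,2): Delta=0.0000 Bond=19.5312
V0=11.8896

No-arbitrage ⇒ martingale measure with p* = (R−d)/(u−d) = 0.8621.
At expiry t=3: V(3,0)=0.0000, V(3,1)=25.0000, V(3,2)=25.0000, V(3,3)=25.0000
(2,0): S=116.2044. Δ = (V_up−V_dn)/(S_up−S_dn) = (25.0000−0.0000)/(158.0380−90.6394) = 0.3709. V = [p*·25.0000 + (1−p*)·0.0000]/1.28 = 16.8373. B = V − Δ·S = -26.2662.
(2,1): S=202.6128. Δ = (V_up−V_dn)/(S_up−S_dn) = (25.0000−25.0000)/(275.5534−158.0380) = 0.0000. V = [p*·25.0000 + (1−p*)·25.0000]/1.28 = 19.5312. B = V − Δ·S = 19.5312.
(2,2): S=353.2736. Δ = (V_up−V_dn)/(S_up−S_dn) = (25.0000−25.0000)/(480.4521−275.5534) = 0.0000. V = [p*·25.0000 + (1−p*)·25.0000]/1.28 = 19.5312. B = V − Δ·S = 19.5312.
(1,0): S=148.9800. Δ = (V_up−V_dn)/(S_up−S_dn) = (19.5312−16.8373)/(202.6128−116.2044) = 0.0312. V = [p*·19.5312 + (1−p*)·16.8373]/1.28 = 14.9685. B = V − Δ·S = 10.3237.
(1,1): S=259.7600. Δ = (V_up−V_dn)/(S_up−S_dn) = (19.5312−19.5312)/(353.2736−202.6128) = 0.0000. V = [p*·19.5312 + (1−p*)·19.5312]/1.28 = 15.2588. B = V − Δ·S = 15.2588.
(0,0): S=191.0000. Δ = (V_up−V_dn)/(S_up−S_dn) = (15.2588−14.9685)/(259.7600−148.9800) = 0.0026. V = [p*·15.2588 + (1−p*)·14.9685]/1.28 = 11.8896. B = V − Δ·S = 11.3891.
Self-financing check: at every node Δ·S+B equals the discounted successor values.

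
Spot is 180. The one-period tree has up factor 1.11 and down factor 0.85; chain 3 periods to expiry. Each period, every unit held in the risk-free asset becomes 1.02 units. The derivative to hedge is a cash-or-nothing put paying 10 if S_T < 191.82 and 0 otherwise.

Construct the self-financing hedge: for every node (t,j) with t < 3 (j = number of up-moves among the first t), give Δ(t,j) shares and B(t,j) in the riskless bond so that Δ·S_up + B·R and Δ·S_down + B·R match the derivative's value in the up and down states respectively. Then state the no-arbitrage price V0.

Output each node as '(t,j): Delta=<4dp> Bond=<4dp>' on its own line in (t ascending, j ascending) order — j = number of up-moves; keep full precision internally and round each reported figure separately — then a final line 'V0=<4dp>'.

(0,0): Delta=-0.0878 Bond=22.5935
(1,0): Delta=0.0000 Bond=9.6117
(1,1): Delta=-0.1234 Bond=30.1574
(2,0): Delta=0.0000 Bond=9.8039
(2,1): Delta=0.0000 Bond=9.8039
(2,2): Delta=-0.1734 Bond=41.8552
V0=6.7892

Under the risk-neutral measure, an up-move has probability p* = (R−d)/(u−d) = 0.6538 and values discount at R = 1.02.
Payoff layer (t=3): V(3,0)=10.0000, V(3,1)=10.0000, V(3,2)=10.0000, V(3,3)=0.0000
  t=2,j=0: stock 130.0500 → up 144.3555 (V=10.0000), down 110.5425 (V=10.0000). Price 9.8039; hedge Δ=0.0000, bond B=9.8039.
  t=2,j=1: stock 169.8300 → up 188.5113 (V=10.0000), down 144.3555 (V=10.0000). Price 9.8039; hedge Δ=0.0000, bond B=9.8039.
  t=2,j=2: stock 221.7780 → up 246.1736 (V=0.0000), down 188.5113 (V=10.0000). Price 3.3937; hedge Δ=-0.1734, bond B=41.8552.
  t=1,j=0: stock 153.0000 → up 169.8300 (V=9.8039), down 130.0500 (V=9.8039). Price 9.6117; hedge Δ=0.0000, bond B=9.6117.
  t=1,j=1: stock 199.8000 → up 221.7780 (V=3.3937), down 169.8300 (V=9.8039). Price 5.5025; hedge Δ=-0.1234, bond B=30.1574.
  t=0,j=0: stock 180.0000 → up 199.8000 (V=5.5025), down 153.0000 (V=9.6117). Price 6.7892; hedge Δ=-0.0878, bond B=22.5935.
Root portfolio cost Δ·180+B reproduces V0=6.7892.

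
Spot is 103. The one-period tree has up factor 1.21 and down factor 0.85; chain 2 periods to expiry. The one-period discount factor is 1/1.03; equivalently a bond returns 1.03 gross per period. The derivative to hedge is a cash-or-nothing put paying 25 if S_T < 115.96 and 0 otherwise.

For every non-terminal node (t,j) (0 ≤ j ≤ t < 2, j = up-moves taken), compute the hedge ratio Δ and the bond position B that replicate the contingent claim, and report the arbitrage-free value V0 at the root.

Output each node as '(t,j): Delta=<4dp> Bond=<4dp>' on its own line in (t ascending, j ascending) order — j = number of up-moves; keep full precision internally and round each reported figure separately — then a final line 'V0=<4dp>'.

Risk-neutral probability p* = (R−d)/(u−d) = (1.03−0.85)/(1.21−0.85) = 0.5000.
At expiry t=2: V(2,0)=25.0000, V(2,1)=25.0000, V(2,2)=0.0000
Node (1,0) S=87.5500: V=(p*·25.0000+(1−p*)·25.0000)/1.03=24.2718; Δ=(25.0000−25.0000)/(105.9355−74.4175)=0.0000; B=V−Δ·S=24.2718
Node (1,1) S=124.6300: V=(p*·0.0000+(1−p*)·25.0000)/1.03=12.1359; Δ=(0.0000−25.0000)/(150.8023−105.9355)=-0.5572; B=V−Δ·S=81.5804
Node (0,0) S=103.0000: V=(p*·12.1359+(1−p*)·24.2718)/1.03=17.6737; Δ=(12.1359−24.2718)/(124.6300−87.5500)=-0.3273; B=V−Δ·S=51.3846
Each (Δ,B) replicates both successor values, so the strategy is self-financing and V0 is arbitrage-free.

(0,0): Delta=-0.3273 Bond=51.3846
(1,0): Delta=0.0000 Bond=24.2718
(1,1): Delta=-0.5572 Bond=81.5804
V0=17.6737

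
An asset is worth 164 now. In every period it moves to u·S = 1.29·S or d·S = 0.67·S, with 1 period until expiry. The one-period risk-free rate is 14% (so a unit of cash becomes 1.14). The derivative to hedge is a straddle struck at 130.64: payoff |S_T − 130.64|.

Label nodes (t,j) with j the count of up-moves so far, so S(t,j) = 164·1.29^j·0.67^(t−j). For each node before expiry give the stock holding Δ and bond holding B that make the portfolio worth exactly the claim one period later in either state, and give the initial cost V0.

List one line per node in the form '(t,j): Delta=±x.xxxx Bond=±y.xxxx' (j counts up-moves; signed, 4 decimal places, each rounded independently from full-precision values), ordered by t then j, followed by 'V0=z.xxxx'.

No-arbitrage ⇒ martingale measure with p* = (R−d)/(u−d) = 0.7581.
At expiry t=1: V(1,0)=20.7600, V(1,1)=80.9200
(0,0): S=164.0000. Δ = (V_up−V_dn)/(S_up−S_dn) = (80.9200−20.7600)/(211.5600−109.8800) = 0.5917. V = [p*·80.9200 + (1−p*)·20.7600]/1.14 = 58.2151. B = V − Δ·S = -38.8172.
Self-financing check: at every node Δ·S+B equals the discounted successor values.

(0,0): Delta=0.5917 Bond=-38.8172
V0=58.2151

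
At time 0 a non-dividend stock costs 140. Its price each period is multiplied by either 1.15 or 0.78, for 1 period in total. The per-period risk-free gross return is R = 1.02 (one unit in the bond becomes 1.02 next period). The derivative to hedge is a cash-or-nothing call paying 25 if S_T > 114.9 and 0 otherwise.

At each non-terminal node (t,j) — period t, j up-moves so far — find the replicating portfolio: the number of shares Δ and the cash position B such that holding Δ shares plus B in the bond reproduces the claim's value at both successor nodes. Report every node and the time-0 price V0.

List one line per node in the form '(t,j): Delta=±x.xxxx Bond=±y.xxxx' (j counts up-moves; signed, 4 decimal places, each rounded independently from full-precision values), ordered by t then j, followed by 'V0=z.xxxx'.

(0,0): Delta=0.4826 Bond=-51.6693
V0=15.8983

Since d<R<u, set p* = (R−d)/(u−d) = 0.6486; price each node as the discounted p*-expectation of its children.
Payoff layer (t=1): V(1,0)=0.0000, V(1,1)=25.0000
Node (0,0) S=140.0000: V=(p*·25.0000+(1−p*)·0.0000)/1.02=15.8983; Δ=(25.0000−0.0000)/(161.0000−109.2000)=0.4826; B=V−Δ·S=-51.6693
Each (Δ,B) replicates both successor values, so the strategy is self-financing and V0 is arbitrage-free.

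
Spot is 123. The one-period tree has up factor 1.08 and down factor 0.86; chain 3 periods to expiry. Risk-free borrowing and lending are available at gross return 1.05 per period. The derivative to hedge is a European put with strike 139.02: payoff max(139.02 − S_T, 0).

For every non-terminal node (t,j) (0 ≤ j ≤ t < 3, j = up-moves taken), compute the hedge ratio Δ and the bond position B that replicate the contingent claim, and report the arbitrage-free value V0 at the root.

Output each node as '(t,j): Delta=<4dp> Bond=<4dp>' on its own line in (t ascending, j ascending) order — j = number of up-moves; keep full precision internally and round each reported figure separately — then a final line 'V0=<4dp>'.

(0,0): Delta=-0.6019 Bond=79.9821
(1,0): Delta=-1.0000 Bond=126.0952
(1,1): Delta=-0.5518 Bond=77.3316
(2,0): Delta=-1.0000 Bond=132.4000
(2,1): Delta=-1.0000 Bond=132.4000
(2,2): Delta=-0.4955 Bond=73.1137
V0=5.9519

Since d<R<u, set p* = (R−d)/(u−d) = 0.8636; price each node as the discounted p*-expectation of its children.
Terminal payoffs: V(3,0)=60.7851, V(3,1)=40.7715, V(3,2)=15.6382, V(3,3)=0.0000
(2,0): S=90.9708. Δ = (V_up−V_dn)/(S_up−S_dn) = (40.7715−60.7851)/(98.2485−78.2349) = -1.0000. V = [p*·40.7715 + (1−p*)·60.7851]/1.05 = 41.4292. B = V − Δ·S = 132.4000.
(2,1): S=114.2424. Δ = (V_up−V_dn)/(S_up−S_dn) = (15.6382−40.7715)/(123.3818−98.2485) = -1.0000. V = [p*·15.6382 + (1−p*)·40.7715]/1.05 = 18.1576. B = V − Δ·S = 132.4000.
(2,2): S=143.4672. Δ = (V_up−V_dn)/(S_up−S_dn) = (0.0000−15.6382)/(154.9446−123.3818) = -0.4955. V = [p*·0.0000 + (1−p*)·15.6382]/1.05 = 2.0309. B = V − Δ·S = 73.1137.
(1,0): S=105.7800. Δ = (V_up−V_dn)/(S_up−S_dn) = (18.1576−41.4292)/(114.2424−90.9708) = -1.0000. V = [p*·18.1576 + (1−p*)·41.4292]/1.05 = 20.3152. B = V − Δ·S = 126.0952.
(1,1): S=132.8400. Δ = (V_up−V_dn)/(S_up−S_dn) = (2.0309−18.1576)/(143.4672−114.2424) = -0.5518. V = [p*·2.0309 + (1−p*)·18.1576]/1.05 = 4.0286. B = V − Δ·S = 77.3316.
(0,0): S=123.0000. Δ = (V_up−V_dn)/(S_up−S_dn) = (4.0286−20.3152)/(132.8400−105.7800) = -0.6019. V = [p*·4.0286 + (1−p*)·20.3152]/1.05 = 5.9519. B = V − Δ·S = 79.9821.
The time-0 hedge costs 5.9519, which is the no-arbitrage price.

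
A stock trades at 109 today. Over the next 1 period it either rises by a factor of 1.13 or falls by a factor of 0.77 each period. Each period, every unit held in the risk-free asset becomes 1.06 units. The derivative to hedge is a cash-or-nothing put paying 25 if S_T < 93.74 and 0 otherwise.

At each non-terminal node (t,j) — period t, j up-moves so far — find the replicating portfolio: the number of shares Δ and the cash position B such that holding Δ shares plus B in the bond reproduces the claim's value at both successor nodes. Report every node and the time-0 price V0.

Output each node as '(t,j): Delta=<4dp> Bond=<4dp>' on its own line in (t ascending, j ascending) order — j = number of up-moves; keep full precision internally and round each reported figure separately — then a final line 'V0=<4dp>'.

Risk-neutral probability p* = (R−d)/(u−d) = (1.06−0.77)/(1.13−0.77) = 0.8056.
Terminal payoffs: V(1,0)=25.0000, V(1,1)=0.0000
Node (0,0) S=109.0000: V=(p*·0.0000+(1−p*)·25.0000)/1.06=4.5860; Δ=(0.0000−25.0000)/(123.1700−83.9300)=-0.6371; B=V−Δ·S=74.0304
Check: Δ(0,0)·S0 + B(0,0) = 4.5860 = V0.

(0,0): Delta=-0.6371 Bond=74.0304
V0=4.5860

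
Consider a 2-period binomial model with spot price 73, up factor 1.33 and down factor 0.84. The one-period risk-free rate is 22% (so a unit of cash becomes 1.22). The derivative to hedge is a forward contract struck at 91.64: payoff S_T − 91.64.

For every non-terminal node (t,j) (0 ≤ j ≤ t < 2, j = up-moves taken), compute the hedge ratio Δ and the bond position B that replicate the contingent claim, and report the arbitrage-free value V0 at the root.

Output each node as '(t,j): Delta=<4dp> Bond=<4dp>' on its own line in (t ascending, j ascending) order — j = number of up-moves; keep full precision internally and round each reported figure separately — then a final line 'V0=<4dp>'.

(0,0): Delta=1.0000 Bond=-61.5695
(1,0): Delta=1.0000 Bond=-75.1148
(1,1): Delta=1.0000 Bond=-75.1148
V0=11.4305

Since d<R<u, set p* = (R−d)/(u−d) = 0.7755; price each node as the discounted p*-expectation of its children.
Terminal values V(2,·): V(2,0)=-40.1312, V(2,1)=-10.0844, V(2,2)=37.4897
Node (1,0) S=61.3200: V=(p*·-10.0844+(1−p*)·-40.1312)/1.22=-13.7948; Δ=(-10.0844−-40.1312)/(81.5556−51.5088)=1.0000; B=V−Δ·S=-75.1148
Node (1,1) S=97.0900: V=(p*·37.4897+(1−p*)·-10.0844)/1.22=21.9752; Δ=(37.4897−-10.0844)/(129.1297−81.5556)=1.0000; B=V−Δ·S=-75.1148
Node (0,0) S=73.0000: V=(p*·21.9752+(1−p*)·-13.7948)/1.22=11.4305; Δ=(21.9752−-13.7948)/(97.0900−61.3200)=1.0000; B=V−Δ·S=-61.5695
Root portfolio cost Δ·73+B reproduces V0=11.4305.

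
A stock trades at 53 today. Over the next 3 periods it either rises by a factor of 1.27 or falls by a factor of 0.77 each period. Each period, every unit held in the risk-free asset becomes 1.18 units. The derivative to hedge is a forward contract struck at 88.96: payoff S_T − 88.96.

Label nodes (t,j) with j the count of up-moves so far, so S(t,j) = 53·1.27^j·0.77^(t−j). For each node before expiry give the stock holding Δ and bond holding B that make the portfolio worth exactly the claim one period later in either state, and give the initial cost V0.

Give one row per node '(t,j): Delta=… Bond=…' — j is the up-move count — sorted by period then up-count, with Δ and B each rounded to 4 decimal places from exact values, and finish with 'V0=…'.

Under the risk-neutral measure, an up-move has probability p* = (R−d)/(u−d) = 0.8200 and values discount at R = 1.18.
Terminal values V(3,·): V(3,0)=-64.7638, V(3,1)=-49.0519, V(3,2)=-23.1376, V(3,3)=19.6043
Node (2,0) S=31.4237: V=(p*·-49.0519+(1−p*)·-64.7638)/1.18=-43.9661; Δ=(-49.0519−-64.7638)/(39.9081−24.1962)=1.0000; B=V−Δ·S=-75.3898
Node (2,1) S=51.8287: V=(p*·-23.1376+(1−p*)·-49.0519)/1.18=-23.5611; Δ=(-23.1376−-49.0519)/(65.8224−39.9081)=1.0000; B=V−Δ·S=-75.3898
Node (2,2) S=85.4837: V=(p*·19.6043+(1−p*)·-23.1376)/1.18=10.0939; Δ=(19.6043−-23.1376)/(108.5643−65.8224)=1.0000; B=V−Δ·S=-75.3898
Node (1,0) S=40.8100: V=(p*·-23.5611+(1−p*)·-43.9661)/1.18=-23.0797; Δ=(-23.5611−-43.9661)/(51.8287−31.4237)=1.0000; B=V−Δ·S=-63.8897
Node (1,1) S=67.3100: V=(p*·10.0939+(1−p*)·-23.5611)/1.18=3.4203; Δ=(10.0939−-23.5611)/(85.4837−51.8287)=1.0000; B=V−Δ·S=-63.8897
Node (0,0) S=53.0000: V=(p*·3.4203+(1−p*)·-23.0797)/1.18=-1.1438; Δ=(3.4203−-23.0797)/(67.3100−40.8100)=1.0000; B=V−Δ·S=-54.1438
The time-0 hedge costs -1.1438, which is the no-arbitrage price.

(0,0): Delta=1.0000 Bond=-54.1438
(1,0): Delta=1.0000 Bond=-63.8897
(1,1): Delta=1.0000 Bond=-63.8897
(2,0): Delta=1.0000 Bond=-75.3898
(2,1): Delta=1.0000 Bond=-75.3898
(2,2): Delta=1.0000 Bond=-75.3898
V0=-1.1438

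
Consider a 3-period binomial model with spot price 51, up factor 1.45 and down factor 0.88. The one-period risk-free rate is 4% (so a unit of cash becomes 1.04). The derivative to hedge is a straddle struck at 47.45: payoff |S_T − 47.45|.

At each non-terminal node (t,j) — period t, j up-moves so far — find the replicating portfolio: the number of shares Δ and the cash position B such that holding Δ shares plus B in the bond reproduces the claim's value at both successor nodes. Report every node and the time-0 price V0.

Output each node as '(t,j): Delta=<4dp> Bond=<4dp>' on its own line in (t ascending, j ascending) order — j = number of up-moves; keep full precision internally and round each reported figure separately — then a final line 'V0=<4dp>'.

(0,0): Delta=0.5822 Bond=-12.4750
(1,0): Delta=0.3136 Bond=-0.9170
(1,1): Delta=1.0000 Bond=-43.8702
(2,0): Delta=-0.1278 Bond=16.4791
(2,1): Delta=1.0000 Bond=-45.6250
(2,2): Delta=1.0000 Bond=-45.6250
V0=17.2173

Under the risk-neutral measure, an up-move has probability p* = (R−d)/(u−d) = 0.2807 and values discount at R = 1.04.
Payoff layer (t=3): V(3,0)=12.6949, V(3,1)=9.8169, V(3,2)=46.9102, V(3,3)=108.0299
(2,0): S=39.4944. Δ = (V_up−V_dn)/(S_up−S_dn) = (9.8169−12.6949)/(57.2669−34.7551) = -0.1278. V = [p*·9.8169 + (1−p*)·12.6949]/1.04 = 11.4299. B = V − Δ·S = 16.4791.
(2,1): S=65.0760. Δ = (V_up−V_dn)/(S_up−S_dn) = (46.9102−9.8169)/(94.3602−57.2669) = 1.0000. V = [p*·46.9102 + (1−p*)·9.8169]/1.04 = 19.4510. B = V − Δ·S = -45.6250.
(2,2): S=107.2275. Δ = (V_up−V_dn)/(S_up−S_dn) = (108.0299−46.9102)/(155.4799−94.3602) = 1.0000. V = [p*·108.0299 + (1−p*)·46.9102]/1.04 = 61.6025. B = V − Δ·S = -45.6250.
(1,0): S=44.8800. Δ = (V_up−V_dn)/(S_up−S_dn) = (19.4510−11.4299)/(65.0760−39.4944) = 0.3136. V = [p*·19.4510 + (1−p*)·11.4299]/1.04 = 13.1552. B = V − Δ·S = -0.9170.
(1,1): S=73.9500. Δ = (V_up−V_dn)/(S_up−S_dn) = (61.6025−19.4510)/(107.2275−65.0760) = 1.0000. V = [p*·61.6025 + (1−p*)·19.4510]/1.04 = 30.0798. B = V − Δ·S = -43.8702.
(0,0): S=51.0000. Δ = (V_up−V_dn)/(S_up−S_dn) = (30.0798−13.1552)/(73.9500−44.8800) = 0.5822. V = [p*·30.0798 + (1−p*)·13.1552]/1.04 = 17.2173. B = V − Δ·S = -12.4750.
Self-financing check: at every node Δ·S+B equals the discounted successor values.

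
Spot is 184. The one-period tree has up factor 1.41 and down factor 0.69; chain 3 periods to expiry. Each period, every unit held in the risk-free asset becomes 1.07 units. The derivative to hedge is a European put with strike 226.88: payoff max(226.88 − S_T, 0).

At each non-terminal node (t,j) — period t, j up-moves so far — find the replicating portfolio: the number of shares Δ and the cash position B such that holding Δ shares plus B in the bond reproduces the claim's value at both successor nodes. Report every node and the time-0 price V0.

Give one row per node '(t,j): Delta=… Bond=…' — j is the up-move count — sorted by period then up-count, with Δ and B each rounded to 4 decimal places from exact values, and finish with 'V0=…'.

(0,0): Delta=-0.4324 Bond=123.6591
(1,0): Delta=-0.8622 Bond=186.8877
(1,1): Delta=-0.2442 Bond=83.4873
(2,0): Delta=-1.0000 Bond=212.0374
(2,1): Delta=-0.8019 Bond=189.1725
(2,2): Delta=0.0000 Bond=0.0000
V0=44.0963

The replicating-portfolio and risk-neutral prices coincide; use p* = (1.07−0.69)/(1.41−0.69) = 0.5278 for the latter.
Payoff layer (t=3): V(3,0)=166.4343, V(3,1)=103.3606, V(3,2)=0.0000, V(3,3)=0.0000
(2,0): S=87.6024. Δ = (V_up−V_dn)/(S_up−S_dn) = (103.3606−166.4343)/(123.5194−60.4457) = -1.0000. V = [p*·103.3606 + (1−p*)·166.4343]/1.07 = 124.4350. B = V − Δ·S = 212.0374.
(2,1): S=179.0136. Δ = (V_up−V_dn)/(S_up−S_dn) = (0.0000−103.3606)/(252.4092−123.5194) = -0.8019. V = [p*·0.0000 + (1−p*)·103.3606]/1.07 = 45.6161. B = V − Δ·S = 189.1725.
(2,2): S=365.8104. Δ = (V_up−V_dn)/(S_up−S_dn) = (0.0000−0.0000)/(515.7927−252.4092) = 0.0000. V = [p*·0.0000 + (1−p*)·0.0000]/1.07 = 0.0000. B = V − Δ·S = 0.0000.
(1,0): S=126.9600. Δ = (V_up−V_dn)/(S_up−S_dn) = (45.6161−124.4350)/(179.0136−87.6024) = -0.8622. V = [p*·45.6161 + (1−p*)·124.4350]/1.07 = 77.4169. B = V − Δ·S = 186.8877.
(1,1): S=259.4400. Δ = (V_up−V_dn)/(S_up−S_dn) = (0.0000−45.6161)/(365.8104−179.0136) = -0.2442. V = [p*·0.0000 + (1−p*)·45.6161]/1.07 = 20.1317. B = V − Δ·S = 83.4873.
(0,0): S=184.0000. Δ = (V_up−V_dn)/(S_up−S_dn) = (20.1317−77.4169)/(259.4400−126.9600) = -0.4324. V = [p*·20.1317 + (1−p*)·77.4169]/1.07 = 44.0963. B = V − Δ·S = 123.6591.
Each (Δ,B) replicates both successor values, so the strategy is self-financing and V0 is arbitrage-free.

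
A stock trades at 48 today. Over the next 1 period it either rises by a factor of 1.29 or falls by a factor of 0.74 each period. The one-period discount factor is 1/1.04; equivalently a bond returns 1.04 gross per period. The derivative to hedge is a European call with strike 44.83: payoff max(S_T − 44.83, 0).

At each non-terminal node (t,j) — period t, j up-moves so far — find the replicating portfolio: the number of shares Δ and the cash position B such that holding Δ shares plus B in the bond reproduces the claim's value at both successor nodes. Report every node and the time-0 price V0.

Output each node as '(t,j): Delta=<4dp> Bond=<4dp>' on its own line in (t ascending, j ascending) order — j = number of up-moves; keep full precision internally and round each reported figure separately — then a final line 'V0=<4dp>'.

No-arbitrage ⇒ martingale measure with p* = (R−d)/(u−d) = 0.5455.
Payoff layer (t=1): V(1,0)=0.0000, V(1,1)=17.0900
  t=0,j=0: stock 48.0000 → up 61.9200 (V=17.0900), down 35.5200 (V=0.0000). Price 8.9633; hedge Δ=0.6473, bond B=-22.1094.
The time-0 hedge costs 8.9633, which is the no-arbitrage price.

(0,0): Delta=0.6473 Bond=-22.1094
V0=8.9633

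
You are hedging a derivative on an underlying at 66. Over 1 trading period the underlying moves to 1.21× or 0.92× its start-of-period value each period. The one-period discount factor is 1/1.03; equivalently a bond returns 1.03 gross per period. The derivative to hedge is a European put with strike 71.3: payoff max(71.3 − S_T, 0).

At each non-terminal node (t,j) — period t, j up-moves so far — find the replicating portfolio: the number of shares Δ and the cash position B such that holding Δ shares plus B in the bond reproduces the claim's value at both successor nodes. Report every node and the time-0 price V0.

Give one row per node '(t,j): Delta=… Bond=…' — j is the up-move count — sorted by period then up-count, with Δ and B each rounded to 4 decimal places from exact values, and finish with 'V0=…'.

(0,0): Delta=-0.5528 Bond=42.8584
V0=6.3756

Under the risk-neutral measure, an up-move has probability p* = (R−d)/(u−d) = 0.3793 and values discount at R = 1.03.
At expiry t=1: V(1,0)=10.5800, V(1,1)=0.0000
Node (0,0) S=66.0000: V=(p*·0.0000+(1−p*)·10.5800)/1.03=6.3756; Δ=(0.0000−10.5800)/(79.8600−60.7200)=-0.5528; B=V−Δ·S=42.8584
Self-financing check: at every node Δ·S+B equals the discounted successor values.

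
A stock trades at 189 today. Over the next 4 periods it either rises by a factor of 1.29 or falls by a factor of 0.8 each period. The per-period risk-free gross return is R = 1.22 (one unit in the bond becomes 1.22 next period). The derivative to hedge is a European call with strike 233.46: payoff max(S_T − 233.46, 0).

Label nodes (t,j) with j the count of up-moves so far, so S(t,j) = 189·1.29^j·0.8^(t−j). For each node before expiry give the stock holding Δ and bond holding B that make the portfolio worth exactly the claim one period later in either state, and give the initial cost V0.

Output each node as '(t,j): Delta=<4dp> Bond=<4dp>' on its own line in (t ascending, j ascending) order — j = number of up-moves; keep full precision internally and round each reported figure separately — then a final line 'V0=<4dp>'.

(0,0): Delta=0.9151 Bond=-87.5084
(1,0): Delta=0.6071 Bond=-60.1910
(1,1): Delta=0.9469 Bond=-114.5218
(2,0): Delta=0.0000 Bond=0.0000
(2,1): Delta=0.6698 Bond=-85.6719
(2,2): Delta=0.9756 Bond=-148.7241
(3,0): Delta=0.0000 Bond=0.0000
(3,1): Delta=0.0000 Bond=0.0000
(3,2): Delta=0.7391 Bond=-121.9396
(3,3): Delta=1.0000 Bond=-191.3607
V0=85.4423

Risk-neutral probability p* = (R−d)/(u−d) = (1.22−0.8)/(1.29−0.8) = 0.8571.
Terminal payoffs: V(4,0)=0.0000, V(4,1)=0.0000, V(4,2)=0.0000, V(4,3)=91.1194, V(4,4)=289.9242
(3,0): S=96.7680. Δ = (V_up−V_dn)/(S_up−S_dn) = (0.0000−0.0000)/(124.8307−77.4144) = 0.0000. V = [p*·0.0000 + (1−p*)·0.0000]/1.22 = 0.0000. B = V − Δ·S = 0.0000.
(3,1): S=156.0384. Δ = (V_up−V_dn)/(S_up−S_dn) = (0.0000−0.0000)/(201.2895−124.8307) = 0.0000. V = [p*·0.0000 + (1−p*)·0.0000]/1.22 = 0.0000. B = V − Δ·S = 0.0000.
(3,2): S=251.6119. Δ = (V_up−V_dn)/(S_up−S_dn) = (91.1194−0.0000)/(324.5794−201.2895) = 0.7391. V = [p*·91.1194 + (1−p*)·0.0000]/1.22 = 64.0183. B = V − Δ·S = -121.9396.
(3,3): S=405.7242. Δ = (V_up−V_dn)/(S_up−S_dn) = (289.9242−91.1194)/(523.3842−324.5794) = 1.0000. V = [p*·289.9242 + (1−p*)·91.1194]/1.22 = 214.3636. B = V − Δ·S = -191.3607.
(2,0): S=120.9600. Δ = (V_up−V_dn)/(S_up−S_dn) = (0.0000−0.0000)/(156.0384−96.7680) = 0.0000. V = [p*·0.0000 + (1−p*)·0.0000]/1.22 = 0.0000. B = V − Δ·S = 0.0000.
(2,1): S=195.0480. Δ = (V_up−V_dn)/(S_up−S_dn) = (64.0183−0.0000)/(251.6119−156.0384) = 0.6698. V = [p*·64.0183 + (1−p*)·0.0000]/1.22 = 44.9777. B = V − Δ·S = -85.6719.
(2,2): S=314.5149. Δ = (V_up−V_dn)/(S_up−S_dn) = (214.3636−64.0183)/(405.7242−251.6119) = 0.9756. V = [p*·214.3636 + (1−p*)·64.0183]/1.22 = 158.1030. B = V − Δ·S = -148.7241.
(1,0): S=151.2000. Δ = (V_up−V_dn)/(S_up−S_dn) = (44.9777−0.0000)/(195.0480−120.9600) = 0.6071. V = [p*·44.9777 + (1−p*)·0.0000]/1.22 = 31.6003. B = V − Δ·S = -60.1910.
(1,1): S=243.8100. Δ = (V_up−V_dn)/(S_up−S_dn) = (158.1030−44.9777)/(314.5149−195.0480) = 0.9469. V = [p*·158.1030 + (1−p*)·44.9777]/1.22 = 116.3461. B = V − Δ·S = -114.5218.
(0,0): S=189.0000. Δ = (V_up−V_dn)/(S_up−S_dn) = (116.3461−31.6003)/(243.8100−151.2000) = 0.9151. V = [p*·116.3461 + (1−p*)·31.6003]/1.22 = 85.4423. B = V − Δ·S = -87.5084.
Root portfolio cost Δ·189+B reproduces V0=85.4423.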